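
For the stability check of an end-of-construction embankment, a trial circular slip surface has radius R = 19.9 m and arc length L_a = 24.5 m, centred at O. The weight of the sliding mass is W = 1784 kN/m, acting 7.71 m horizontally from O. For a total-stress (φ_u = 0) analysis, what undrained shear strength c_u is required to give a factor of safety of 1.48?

c_u = 41.8 kPa

FS = c_u·L_a·R / (W·d), so c_u = FS·W·d / (L_a·R).
c_u = 1.48·1784·7.71 / (24.50·19.9) = 20356.9 / 487.55 = 41.75 kPa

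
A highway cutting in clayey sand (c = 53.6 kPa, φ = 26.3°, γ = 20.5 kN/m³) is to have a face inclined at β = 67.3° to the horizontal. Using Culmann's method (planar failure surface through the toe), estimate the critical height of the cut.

H_c = 35.26 m

Culmann's analysis gives the critical failure plane at α_cr = (β + φ)/2 = (67.3 + 26.3)/2 = 46.8°, and the critical height
H_c = (4c/γ) · sinβ cosφ / [1 − cos(β − φ)]
    = (4·53.6/20.5) · sin67.3°·cos26.3° / [1 − cos(41.0°)]
    = 10.459 · 0.9225·0.8965 / [1 − 0.7547]
    = 10.459 · 0.8270 / 0.2453
    = 35.26 m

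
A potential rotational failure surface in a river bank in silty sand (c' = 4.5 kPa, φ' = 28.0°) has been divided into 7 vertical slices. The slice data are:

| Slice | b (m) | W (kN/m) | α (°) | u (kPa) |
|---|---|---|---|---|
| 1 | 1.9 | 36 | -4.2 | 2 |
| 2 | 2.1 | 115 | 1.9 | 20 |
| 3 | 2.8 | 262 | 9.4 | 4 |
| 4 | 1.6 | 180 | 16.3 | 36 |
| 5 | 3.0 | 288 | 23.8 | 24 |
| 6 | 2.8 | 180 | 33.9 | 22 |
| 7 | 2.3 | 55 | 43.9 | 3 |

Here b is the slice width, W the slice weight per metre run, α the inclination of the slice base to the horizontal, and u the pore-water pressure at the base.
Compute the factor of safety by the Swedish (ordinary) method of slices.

FS = 1.39

Ordinary method of slices: FS = Σ[c'·Δl_i + (W_i cosα_i − u_i·Δl_i)·tanφ'] / Σ W_i sinα_i, with Δl_i = b_i / cosα_i.
Slice 1: Δl = 1.9/cos(-4.2°) = 1.905 m; N'_1 = 36·cos(-4.2°) − 2·1.905 = 32.1; c'Δl = 8.57; W sinα = -2.6
Slice 2: Δl = 2.1/cos1.9° = 2.101 m; N'_2 = 115·cos1.9° − 20·2.101 = 72.9; c'Δl = 9.46; W sinα = 3.8
Slice 3: Δl = 2.8/cos9.4° = 2.838 m; N'_3 = 262·cos9.4° − 4·2.838 = 247.1; c'Δl = 12.77; W sinα = 42.8
Slice 4: Δl = 1.6/cos16.3° = 1.667 m; N'_4 = 180·cos16.3° − 36·1.667 = 112.8; c'Δl = 7.50; W sinα = 50.5
Slice 5: Δl = 3.0/cos23.8° = 3.279 m; N'_5 = 288·cos23.8° − 24·3.279 = 184.8; c'Δl = 14.75; W sinα = 116.2
Slice 6: Δl = 2.8/cos33.9° = 3.373 m; N'_6 = 180·cos33.9° − 22·3.373 = 75.2; c'Δl = 15.18; W sinα = 100.4
Slice 7: Δl = 2.3/cos43.9° = 3.192 m; N'_7 = 55·cos43.9° − 3·3.192 = 30.1; c'Δl = 14.36; W sinα = 38.1
Σc'Δl = 82.6 kN/m; ΣN' = 754.9 kN/m; ΣW sinα = 349.2 kN/m
Resisting = 82.6 + 754.9·tan28.0° = 82.6 + 401.4 = 484.0 kN/m
FS = 484.0 / 349.2 = 1.386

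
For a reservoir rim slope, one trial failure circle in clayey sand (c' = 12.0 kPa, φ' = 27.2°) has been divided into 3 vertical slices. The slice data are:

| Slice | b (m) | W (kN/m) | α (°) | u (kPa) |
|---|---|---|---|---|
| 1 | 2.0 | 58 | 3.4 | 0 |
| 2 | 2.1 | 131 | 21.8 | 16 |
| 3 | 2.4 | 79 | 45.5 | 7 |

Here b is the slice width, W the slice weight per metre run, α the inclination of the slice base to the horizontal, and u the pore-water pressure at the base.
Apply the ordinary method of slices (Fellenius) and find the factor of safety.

FS = 1.68

Ordinary method of slices: FS = Σ[c'·Δl_i + (W_i cosα_i − u_i·Δl_i)·tanφ'] / Σ W_i sinα_i, with Δl_i = b_i / cosα_i.
Slice 1: Δl = 2.0/cos3.4° = 2.004 m; N'_1 = 58·cos3.4° − 0·2.004 = 57.9; c'Δl = 24.04; W sinα = 3.4
Slice 2: Δl = 2.1/cos21.8° = 2.262 m; N'_2 = 131·cos21.8° − 16·2.262 = 85.4; c'Δl = 27.14; W sinα = 48.6
Slice 3: Δl = 2.4/cos45.5° = 3.424 m; N'_3 = 79·cos45.5° − 7·3.424 = 31.4; c'Δl = 41.09; W sinα = 56.3
Σc'Δl = 92.3 kN/m; ΣN' = 174.7 kN/m; ΣW sinα = 108.4 kN/m
Resisting = 92.3 + 174.7·tan27.2° = 92.3 + 89.8 = 182.1 kN/m
FS = 182.1 / 108.4 = 1.679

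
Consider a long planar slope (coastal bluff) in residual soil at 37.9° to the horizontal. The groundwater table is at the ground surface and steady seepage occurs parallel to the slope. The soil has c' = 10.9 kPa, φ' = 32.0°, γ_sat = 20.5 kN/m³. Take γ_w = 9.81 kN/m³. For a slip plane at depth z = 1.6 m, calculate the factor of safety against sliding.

With seepage parallel to the slope and the water table at the surface, the effective normal stress on the slip plane uses the buoyant unit weight γ' = γ_sat − γ_w while the driving shear stress uses γ_sat:
FS = [c' + γ' z cos²β tanφ'] / [γ_sat z sinβ cosβ]
γ' = 20.5 − 9.81 = 10.69 kN/m³
Numerator = 10.9 + 10.69·1.6·cos²37.9°·tan32.0° = 10.9 + 10.69·1.6·0.6227·0.6249 = 17.555 kPa
Denominator = 20.5·1.6·sin37.9°·cos37.9° = 20.5·1.6·0.6143·0.7891 = 15.899 kPa
FS = 17.555 / 15.899 = 1.104

FS = 1.10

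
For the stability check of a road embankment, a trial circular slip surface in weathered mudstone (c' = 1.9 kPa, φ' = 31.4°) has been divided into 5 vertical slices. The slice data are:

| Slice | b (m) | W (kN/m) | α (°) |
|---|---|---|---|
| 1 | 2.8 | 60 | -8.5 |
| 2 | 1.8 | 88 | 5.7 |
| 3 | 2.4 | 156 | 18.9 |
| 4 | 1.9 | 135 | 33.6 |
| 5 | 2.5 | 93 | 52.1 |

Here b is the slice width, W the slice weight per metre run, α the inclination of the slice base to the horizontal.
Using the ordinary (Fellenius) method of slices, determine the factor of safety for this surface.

FS = 1.56

Ordinary method of slices: FS = Σ[c'·Δl_i + (W_i cosα_i)·tanφ'] / Σ W_i sinα_i, with Δl_i = b_i / cosα_i.
Slice 1: Δl = 2.8/cos(-8.5°) = 2.831 m; N'_1 = 60·cos(-8.5°) = 59.3; c'Δl = 5.38; W sinα = -8.9
Slice 2: Δl = 1.8/cos5.7° = 1.809 m; N'_2 = 88·cos5.7° = 87.6; c'Δl = 3.44; W sinα = 8.7
Slice 3: Δl = 2.4/cos18.9° = 2.537 m; N'_3 = 156·cos18.9° = 147.6; c'Δl = 4.82; W sinα = 50.5
Slice 4: Δl = 1.9/cos33.6° = 2.281 m; N'_4 = 135·cos33.6° = 112.4; c'Δl = 4.33; W sinα = 74.7
Slice 5: Δl = 2.5/cos52.1° = 4.070 m; N'_5 = 93·cos52.1° = 57.1; c'Δl = 7.73; W sinα = 73.4
Σc'Δl = 25.7 kN/m; ΣN' = 464.1 kN/m; ΣW sinα = 198.5 kN/m
Resisting = 25.7 + 464.1·tan31.4° = 25.7 + 283.3 = 309.0 kN/m
FS = 309.0 / 198.5 = 1.557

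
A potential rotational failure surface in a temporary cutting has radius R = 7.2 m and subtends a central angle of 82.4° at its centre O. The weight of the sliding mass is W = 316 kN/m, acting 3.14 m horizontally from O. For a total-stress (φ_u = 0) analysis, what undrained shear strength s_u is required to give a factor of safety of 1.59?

FS = s_u·L_a·R / (W·d), so s_u = FS·W·d / (L_a·R).
Arc length L_a = R·θ = 7.2·(82.4°·π/180) = 7.2·1.4382 = 10.35 m
s_u = 1.59·316·3.14 / (10.35·7.2) = 1577.7 / 74.55 = 21.16 kPa

s_u = 21.2 kPa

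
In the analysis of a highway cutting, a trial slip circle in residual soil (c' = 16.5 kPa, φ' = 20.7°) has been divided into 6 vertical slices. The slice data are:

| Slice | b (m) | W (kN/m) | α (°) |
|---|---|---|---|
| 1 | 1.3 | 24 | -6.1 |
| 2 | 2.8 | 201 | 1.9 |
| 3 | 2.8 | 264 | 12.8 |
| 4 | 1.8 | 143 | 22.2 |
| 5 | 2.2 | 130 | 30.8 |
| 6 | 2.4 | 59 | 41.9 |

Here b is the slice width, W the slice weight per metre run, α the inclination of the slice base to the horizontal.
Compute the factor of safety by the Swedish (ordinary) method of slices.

Ordinary method of slices: FS = Σ[c'·Δl_i + (W_i cosα_i)·tanφ'] / Σ W_i sinα_i, with Δl_i = b_i / cosα_i.
Slice 1: Δl = 1.3/cos(-6.1°) = 1.307 m; N'_1 = 24·cos(-6.1°) = 23.9; c'Δl = 21.57; W sinα = -2.6
Slice 2: Δl = 2.8/cos1.9° = 2.802 m; N'_2 = 201·cos1.9° = 200.9; c'Δl = 46.23; W sinα = 6.7
Slice 3: Δl = 2.8/cos12.8° = 2.871 m; N'_3 = 264·cos12.8° = 257.4; c'Δl = 47.38; W sinα = 58.5
Slice 4: Δl = 1.8/cos22.2° = 1.944 m; N'_4 = 143·cos22.2° = 132.4; c'Δl = 32.08; W sinα = 54.0
Slice 5: Δl = 2.2/cos30.8° = 2.561 m; N'_5 = 130·cos30.8° = 111.7; c'Δl = 42.26; W sinα = 66.6
Slice 6: Δl = 2.4/cos41.9° = 3.224 m; N'_6 = 59·cos41.9° = 43.9; c'Δl = 53.20; W sinα = 39.4
Σc'Δl = 242.7 kN/m; ΣN' = 770.2 kN/m; ΣW sinα = 222.6 kN/m
Resisting = 242.7 + 770.2·tan20.7° = 242.7 + 291.0 = 533.7 kN/m
FS = 533.7 / 222.6 = 2.398

FS = 2.40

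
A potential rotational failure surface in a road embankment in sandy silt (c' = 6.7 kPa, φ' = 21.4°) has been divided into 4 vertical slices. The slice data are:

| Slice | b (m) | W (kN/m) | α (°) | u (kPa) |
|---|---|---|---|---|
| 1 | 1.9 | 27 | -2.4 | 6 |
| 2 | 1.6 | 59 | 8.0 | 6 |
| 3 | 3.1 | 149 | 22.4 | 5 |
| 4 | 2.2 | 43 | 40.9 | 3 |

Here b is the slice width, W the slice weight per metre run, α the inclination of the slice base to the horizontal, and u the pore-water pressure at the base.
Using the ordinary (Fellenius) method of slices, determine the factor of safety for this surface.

Ordinary method of slices: FS = Σ[c'·Δl_i + (W_i cosα_i − u_i·Δl_i)·tanφ'] / Σ W_i sinα_i, with Δl_i = b_i / cosα_i.
Slice 1: Δl = 1.9/cos(-2.4°) = 1.902 m; N'_1 = 27·cos(-2.4°) − 6·1.902 = 15.6; c'Δl = 12.74; W sinα = -1.1
Slice 2: Δl = 1.6/cos8.0° = 1.616 m; N'_2 = 59·cos8.0° − 6·1.616 = 48.7; c'Δl = 10.83; W sinα = 8.2
Slice 3: Δl = 3.1/cos22.4° = 3.353 m; N'_3 = 149·cos22.4° − 5·3.353 = 121.0; c'Δl = 22.47; W sinα = 56.8
Slice 4: Δl = 2.2/cos40.9° = 2.911 m; N'_4 = 43·cos40.9° − 3·2.911 = 23.8; c'Δl = 19.50; W sinα = 28.2
Σc'Δl = 65.5 kN/m; ΣN' = 209.1 kN/m; ΣW sinα = 92.0 kN/m
Resisting = 65.5 + 209.1·tan21.4° = 65.5 + 81.9 = 147.5 kN/m
FS = 147.5 / 92.0 = 1.603

FS = 1.60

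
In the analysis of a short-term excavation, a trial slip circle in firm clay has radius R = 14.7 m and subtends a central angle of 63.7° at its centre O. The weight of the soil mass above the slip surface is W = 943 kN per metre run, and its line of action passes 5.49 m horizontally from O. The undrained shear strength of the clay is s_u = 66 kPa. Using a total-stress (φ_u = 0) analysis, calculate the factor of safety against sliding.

FS = 3.06

Taking moments about the centre O, the resisting moment is provided by the undrained shear strength acting along the arc:
Arc length L_a = R·θ = 14.7·(63.7°·π/180) = 14.7·1.1118 = 16.34 m
M_R = s_u·L_a·R = 66·16.34·14.7 = 15856.1 kN·m/m
M_D = W·d = 943·5.49 = 5177.1 kN·m/m
FS = M_R / M_D = 15856.1 / 5177.1 = 3.063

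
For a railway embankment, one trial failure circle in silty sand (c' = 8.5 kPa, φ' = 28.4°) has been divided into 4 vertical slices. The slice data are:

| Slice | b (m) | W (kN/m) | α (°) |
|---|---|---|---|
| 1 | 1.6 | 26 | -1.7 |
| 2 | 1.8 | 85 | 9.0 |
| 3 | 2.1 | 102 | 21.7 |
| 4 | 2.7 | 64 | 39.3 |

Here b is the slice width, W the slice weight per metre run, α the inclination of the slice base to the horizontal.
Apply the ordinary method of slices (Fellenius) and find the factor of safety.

Ordinary method of slices: FS = Σ[c'·Δl_i + (W_i cosα_i)·tanφ'] / Σ W_i sinα_i, with Δl_i = b_i / cosα_i.
Slice 1: Δl = 1.6/cos(-1.7°) = 1.601 m; N'_1 = 26·cos(-1.7°) = 26.0; c'Δl = 13.61; W sinα = -0.8
Slice 2: Δl = 1.8/cos9.0° = 1.822 m; N'_2 = 85·cos9.0° = 84.0; c'Δl = 15.49; W sinα = 13.3
Slice 3: Δl = 2.1/cos21.7° = 2.260 m; N'_3 = 102·cos21.7° = 94.8; c'Δl = 19.21; W sinα = 37.7
Slice 4: Δl = 2.7/cos39.3° = 3.489 m; N'_4 = 64·cos39.3° = 49.5; c'Δl = 29.66; W sinα = 40.5
Σc'Δl = 78.0 kN/m; ΣN' = 254.2 kN/m; ΣW sinα = 90.8 kN/m
Resisting = 78.0 + 254.2·tan28.4° = 78.0 + 137.5 = 215.4 kN/m
FS = 215.4 / 90.8 = 2.373

FS = 2.37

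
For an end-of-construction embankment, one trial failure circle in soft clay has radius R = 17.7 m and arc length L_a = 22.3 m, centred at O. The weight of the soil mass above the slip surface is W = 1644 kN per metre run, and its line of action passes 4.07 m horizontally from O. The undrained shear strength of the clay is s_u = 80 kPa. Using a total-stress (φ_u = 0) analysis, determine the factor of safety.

FS = 4.72

Taking moments about the centre O, the resisting moment is provided by the undrained shear strength acting along the arc:
M_R = s_u·L_a·R = 80·22.30·17.7 = 31576.8 kN·m/m
M_D = W·d = 1644·4.07 = 6691.1 kN·m/m
FS = M_R / M_D = 31576.8 / 6691.1 = 4.719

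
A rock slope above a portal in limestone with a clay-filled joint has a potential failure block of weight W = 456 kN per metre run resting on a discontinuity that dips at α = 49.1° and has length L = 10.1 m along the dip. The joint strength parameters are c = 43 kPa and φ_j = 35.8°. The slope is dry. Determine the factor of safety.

FS = 1.88

Resolving the block weight along and normal to the plane and applying the Mohr–Coulomb strength on the joint:
N' = W cosα = 456·cos49.1° = 298.6 kN/m
Driving force T = W sinα = 456·sin49.1° = 344.7 kN/m
Resisting force R = c·L + N'·tanφ_j = 43·10.1 + 298.6·tan35.8° = 434.3 + 215.3 = 649.6 kN/m
FS = R / T = 649.6 / 344.7 = 1.885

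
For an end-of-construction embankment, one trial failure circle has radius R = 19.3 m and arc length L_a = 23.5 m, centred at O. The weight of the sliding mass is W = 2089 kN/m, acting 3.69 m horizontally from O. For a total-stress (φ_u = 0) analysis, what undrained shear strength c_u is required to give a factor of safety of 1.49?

c_u = 25.3 kPa

FS = c_u·L_a·R / (W·d), so c_u = FS·W·d / (L_a·R).
c_u = 1.49·2089·3.69 / (23.50·19.3) = 11485.5 / 453.55 = 25.32 kPa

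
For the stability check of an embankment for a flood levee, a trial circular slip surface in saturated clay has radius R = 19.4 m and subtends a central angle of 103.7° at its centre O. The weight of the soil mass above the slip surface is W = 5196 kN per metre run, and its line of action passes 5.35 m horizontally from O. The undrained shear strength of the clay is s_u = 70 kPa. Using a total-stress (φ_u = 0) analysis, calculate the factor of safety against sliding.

FS = 1.72

Taking moments about the centre O, the resisting moment is provided by the undrained shear strength acting along the arc:
Arc length L_a = R·θ = 19.4·(103.7°·π/180) = 19.4·1.8099 = 35.11 m
M_R = s_u·L_a·R = 70·35.11·19.4 = 47682.3 kN·m/m
M_D = W·d = 5196·5.35 = 27798.6 kN·m/m
FS = M_R / M_D = 47682.3 / 27798.6 = 1.715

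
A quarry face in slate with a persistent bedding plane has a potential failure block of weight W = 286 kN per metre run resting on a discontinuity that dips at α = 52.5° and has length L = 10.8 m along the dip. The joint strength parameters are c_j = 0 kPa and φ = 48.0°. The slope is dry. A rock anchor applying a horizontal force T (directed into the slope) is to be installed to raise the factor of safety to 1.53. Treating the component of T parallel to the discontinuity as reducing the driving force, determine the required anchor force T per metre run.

Resolving forces along and normal to the sliding plane, with the horizontal anchor force T adding T·sinα to the effective normal force and T·cosα acting up the plane against the driving force:
FS = [c_jL + (W cosα + T sinα) tanφ] / [W sinα − T cosα]
Without the anchor: N' = 174.1 kN/m, driving T_d = 226.9 kN/m, resisting R = 0·10.8 + 174.1·tan48.0° = 193.4 kN/m, FS = 0.85.
Setting FS = 1.53 and solving for T:
1.53·(226.9 − T cos52.5°) = 193.4 + T sin52.5°·tan48.0°
T·(sin52.5°·tan48.0° + 1.53·cos52.5°) = 1.53·226.9 − 193.4
T·(0.7934·1.1106 + 1.53·0.6088) = 347.2 − 193.4 = 153.8
T·1.8125 = 153.8
T = 84.8 kN/m

T = 85 kN/m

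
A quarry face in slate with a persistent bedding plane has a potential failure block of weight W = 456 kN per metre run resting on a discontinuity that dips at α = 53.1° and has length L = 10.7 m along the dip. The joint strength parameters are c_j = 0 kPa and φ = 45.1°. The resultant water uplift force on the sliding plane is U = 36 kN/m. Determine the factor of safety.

Resolving the block weight along and normal to the plane and applying the Mohr–Coulomb strength on the joint:
N' = W cosα − U = 456·cos53.1° − 36 = 237.8 kN/m
Driving force T = W sinα = 456·sin53.1° = 364.7 kN/m
Resisting force R = c_j·L + N'·tanφ = 0·10.7 + 237.8·tan45.1° = 0.0 + 238.6 = 238.6 kN/m
FS = R / T = 238.6 / 364.7 = 0.654

FS = 0.65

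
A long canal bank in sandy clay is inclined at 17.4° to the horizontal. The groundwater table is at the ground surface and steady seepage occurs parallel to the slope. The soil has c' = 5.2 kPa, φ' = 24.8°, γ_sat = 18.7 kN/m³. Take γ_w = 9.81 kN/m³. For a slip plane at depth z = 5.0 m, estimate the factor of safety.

With seepage parallel to the slope and the water table at the surface, the effective normal stress on the slip plane uses the buoyant unit weight γ' = γ_sat − γ_w while the driving shear stress uses γ_sat:
FS = [c' + γ' z cos²β tanφ'] / [γ_sat z sinβ cosβ]
γ' = 18.7 − 9.81 = 8.89 kN/m³
Numerator = 5.2 + 8.89·5.0·cos²17.4°·tan24.8° = 5.2 + 8.89·5.0·0.9106·0.4621 = 23.902 kPa
Denominator = 18.7·5.0·sin17.4°·cos17.4° = 18.7·5.0·0.2990·0.9542 = 26.681 kPa
FS = 23.902 / 26.681 = 0.896

FS = 0.90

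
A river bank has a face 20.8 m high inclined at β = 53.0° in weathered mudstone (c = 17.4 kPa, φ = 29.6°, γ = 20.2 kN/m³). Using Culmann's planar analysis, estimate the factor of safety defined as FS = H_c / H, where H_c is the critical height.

FS = 1.40

H_c = (4c/γ) · sinβ cosφ / [1 − cos(β − φ)]
    = (4·17.4/20.2) · sin53.0°·cos29.6° / [1 − cos23.4°]
    = 3.446 · 0.6944 / 0.0822 = 29.09 m
FS = H_c / H = 29.09 / 20.8 = 1.399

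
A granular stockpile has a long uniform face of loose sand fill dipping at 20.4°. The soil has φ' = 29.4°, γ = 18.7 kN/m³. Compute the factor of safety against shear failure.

For a dry cohesionless infinite slope the factor of safety is FS = tanφ' / tanβ.
FS = tan29.4° / tan20.4° = 0.5635 / 0.3719 = 1.515

FS = 1.52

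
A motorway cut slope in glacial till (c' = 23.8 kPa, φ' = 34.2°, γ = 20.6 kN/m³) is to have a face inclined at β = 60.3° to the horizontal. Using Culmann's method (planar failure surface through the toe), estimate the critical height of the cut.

H_c = 32.56 m

Culmann's analysis gives the critical failure plane at α_cr = (β + φ')/2 = (60.3 + 34.2)/2 = 47.2°, and the critical height
H_c = (4c'/γ) · sinβ cosφ' / [1 − cos(β − φ')]
    = (4·23.8/20.6) · sin60.3°·cos34.2° / [1 − cos(26.1°)]
    = 4.621 · 0.8686·0.8271 / [1 − 0.8980]
    = 4.621 · 0.7184 / 0.1020
    = 32.56 m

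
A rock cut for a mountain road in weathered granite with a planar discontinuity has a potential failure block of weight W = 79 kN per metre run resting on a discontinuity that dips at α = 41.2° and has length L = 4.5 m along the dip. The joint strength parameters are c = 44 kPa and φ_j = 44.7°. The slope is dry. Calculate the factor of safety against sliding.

FS = 4.94

Resolving the block weight along and normal to the plane and applying the Mohr–Coulomb strength on the joint:
N' = W cosα = 79·cos41.2° = 59.4 kN/m
Driving force T = W sinα = 79·sin41.2° = 52.0 kN/m
Resisting force R = c·L + N'·tanφ_j = 44·4.5 + 59.4·tan44.7° = 198.0 + 58.8 = 256.8 kN/m
FS = R / T = 256.8 / 52.0 = 4.935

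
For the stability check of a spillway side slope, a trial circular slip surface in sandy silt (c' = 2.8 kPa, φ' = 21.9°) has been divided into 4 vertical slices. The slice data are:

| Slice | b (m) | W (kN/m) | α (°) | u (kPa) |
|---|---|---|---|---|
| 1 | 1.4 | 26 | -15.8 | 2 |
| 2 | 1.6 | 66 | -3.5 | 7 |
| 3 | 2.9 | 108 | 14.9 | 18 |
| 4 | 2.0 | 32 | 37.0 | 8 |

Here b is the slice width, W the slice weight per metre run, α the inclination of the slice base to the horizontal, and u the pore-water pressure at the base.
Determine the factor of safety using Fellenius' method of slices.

FS = 2.15

Ordinary method of slices: FS = Σ[c'·Δl_i + (W_i cosα_i − u_i·Δl_i)·tanφ'] / Σ W_i sinα_i, with Δl_i = b_i / cosα_i.
Slice 1: Δl = 1.4/cos(-15.8°) = 1.455 m; N'_1 = 26·cos(-15.8°) − 2·1.455 = 22.1; c'Δl = 4.07; W sinα = -7.1
Slice 2: Δl = 1.6/cos(-3.5°) = 1.603 m; N'_2 = 66·cos(-3.5°) − 7·1.603 = 54.7; c'Δl = 4.49; W sinα = -4.0
Slice 3: Δl = 2.9/cos14.9° = 3.001 m; N'_3 = 108·cos14.9° − 18·3.001 = 50.4; c'Δl = 8.40; W sinα = 27.8
Slice 4: Δl = 2.0/cos37.0° = 2.504 m; N'_4 = 32·cos37.0° − 8·2.504 = 5.5; c'Δl = 7.01; W sinα = 19.3
Σc'Δl = 24.0 kN/m; ΣN' = 132.6 kN/m; ΣW sinα = 35.9 kN/m
Resisting = 24.0 + 132.6·tan21.9° = 24.0 + 53.3 = 77.3 kN/m
FS = 77.3 / 35.9 = 2.152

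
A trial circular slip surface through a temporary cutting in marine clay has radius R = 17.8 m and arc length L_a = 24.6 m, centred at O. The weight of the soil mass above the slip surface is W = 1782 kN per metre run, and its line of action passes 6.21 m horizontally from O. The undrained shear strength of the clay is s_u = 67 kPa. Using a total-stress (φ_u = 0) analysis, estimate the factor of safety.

Taking moments about the centre O, the resisting moment is provided by the undrained shear strength acting along the arc:
M_R = s_u·L_a·R = 67·24.60·17.8 = 29338.0 kN·m/m
M_D = W·d = 1782·6.21 = 11066.2 kN·m/m
FS = M_R / M_D = 29338.0 / 11066.2 = 2.651

FS = 2.65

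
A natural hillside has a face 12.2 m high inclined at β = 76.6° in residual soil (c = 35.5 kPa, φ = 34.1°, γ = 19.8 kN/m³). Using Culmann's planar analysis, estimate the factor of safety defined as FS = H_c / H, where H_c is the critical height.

FS = 1.80

H_c = (4c/γ) · sinβ cosφ / [1 − cos(β − φ)]
    = (4·35.5/19.8) · sin76.6°·cos34.1° / [1 − cos42.5°]
    = 7.172 · 0.8055 / 0.2627 = 21.99 m
FS = H_c / H = 21.99 / 12.2 = 1.802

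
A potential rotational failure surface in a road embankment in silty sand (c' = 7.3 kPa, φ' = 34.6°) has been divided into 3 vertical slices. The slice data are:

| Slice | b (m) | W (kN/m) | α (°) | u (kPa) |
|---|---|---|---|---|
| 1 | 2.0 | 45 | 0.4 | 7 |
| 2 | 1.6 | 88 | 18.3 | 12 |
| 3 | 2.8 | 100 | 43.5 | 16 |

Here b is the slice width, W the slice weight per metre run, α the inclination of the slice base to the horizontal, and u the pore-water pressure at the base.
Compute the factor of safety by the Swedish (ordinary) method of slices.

Ordinary method of slices: FS = Σ[c'·Δl_i + (W_i cosα_i − u_i·Δl_i)·tanφ'] / Σ W_i sinα_i, with Δl_i = b_i / cosα_i.
Slice 1: Δl = 2.0/cos0.4° = 2.000 m; N'_1 = 45·cos0.4° − 7·2.000 = 31.0; c'Δl = 14.60; W sinα = 0.3
Slice 2: Δl = 1.6/cos18.3° = 1.685 m; N'_2 = 88·cos18.3° − 12·1.685 = 63.3; c'Δl = 12.30; W sinα = 27.6
Slice 3: Δl = 2.8/cos43.5° = 3.860 m; N'_3 = 100·cos43.5° − 16·3.860 = 10.8; c'Δl = 28.18; W sinα = 68.8
Σc'Δl = 55.1 kN/m; ΣN' = 105.1 kN/m; ΣW sinα = 96.8 kN/m
Resisting = 55.1 + 105.1·tan34.6° = 55.1 + 72.5 = 127.6 kN/m
FS = 127.6 / 96.8 = 1.318

FS = 1.32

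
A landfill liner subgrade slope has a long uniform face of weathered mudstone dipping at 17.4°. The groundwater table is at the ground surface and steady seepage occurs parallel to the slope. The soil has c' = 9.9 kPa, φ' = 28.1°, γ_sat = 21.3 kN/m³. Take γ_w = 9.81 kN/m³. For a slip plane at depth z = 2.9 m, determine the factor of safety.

With seepage parallel to the slope and the water table at the surface, the effective normal stress on the slip plane uses the buoyant unit weight γ' = γ_sat − γ_w while the driving shear stress uses γ_sat:
FS = [c' + γ' z cos²β tanφ'] / [γ_sat z sinβ cosβ]
γ' = 21.3 − 9.81 = 11.49 kN/m³
Numerator = 9.9 + 11.49·2.9·cos²17.4°·tan28.1° = 9.9 + 11.49·2.9·0.9106·0.5340 = 26.101 kPa
Denominator = 21.3·2.9·sin17.4°·cos17.4° = 21.3·2.9·0.2990·0.9542 = 17.626 kPa
FS = 26.101 / 17.626 = 1.481

FS = 1.48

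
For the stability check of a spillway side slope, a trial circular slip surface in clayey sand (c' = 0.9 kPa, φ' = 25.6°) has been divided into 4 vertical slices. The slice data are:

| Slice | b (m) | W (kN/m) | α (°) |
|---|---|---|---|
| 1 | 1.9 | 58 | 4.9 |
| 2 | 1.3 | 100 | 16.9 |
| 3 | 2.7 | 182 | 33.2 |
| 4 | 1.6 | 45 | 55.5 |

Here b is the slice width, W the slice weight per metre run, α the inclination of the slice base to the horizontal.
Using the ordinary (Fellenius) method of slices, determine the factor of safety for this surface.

FS = 0.98

Ordinary method of slices: FS = Σ[c'·Δl_i + (W_i cosα_i)·tanφ'] / Σ W_i sinα_i, with Δl_i = b_i / cosα_i.
Slice 1: Δl = 1.9/cos4.9° = 1.907 m; N'_1 = 58·cos4.9° = 57.8; c'Δl = 1.72; W sinα = 5.0
Slice 2: Δl = 1.3/cos16.9° = 1.359 m; N'_2 = 100·cos16.9° = 95.7; c'Δl = 1.22; W sinα = 29.1
Slice 3: Δl = 2.7/cos33.2° = 3.227 m; N'_3 = 182·cos33.2° = 152.3; c'Δl = 2.90; W sinα = 99.7
Slice 4: Δl = 1.6/cos55.5° = 2.825 m; N'_4 = 45·cos55.5° = 25.5; c'Δl = 2.54; W sinα = 37.1
Σc'Δl = 8.4 kN/m; ΣN' = 331.2 kN/m; ΣW sinα = 170.8 kN/m
Resisting = 8.4 + 331.2·tan25.6° = 8.4 + 158.7 = 167.1 kN/m
FS = 167.1 / 170.8 = 0.978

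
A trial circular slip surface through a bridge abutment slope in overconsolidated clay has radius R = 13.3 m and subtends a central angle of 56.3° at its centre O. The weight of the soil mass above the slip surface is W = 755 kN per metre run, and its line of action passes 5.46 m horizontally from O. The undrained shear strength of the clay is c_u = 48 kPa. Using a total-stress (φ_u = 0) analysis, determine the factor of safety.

FS = 2.02

Taking moments about the centre O, the resisting moment is provided by the undrained shear strength acting along the arc:
Arc length L_a = R·θ = 13.3·(56.3°·π/180) = 13.3·0.9826 = 13.07 m
M_R = c_u·L_a·R = 48·13.07·13.3 = 8343.2 kN·m/m
M_D = W·d = 755·5.46 = 4122.3 kN·m/m
FS = M_R / M_D = 8343.2 / 4122.3 = 2.024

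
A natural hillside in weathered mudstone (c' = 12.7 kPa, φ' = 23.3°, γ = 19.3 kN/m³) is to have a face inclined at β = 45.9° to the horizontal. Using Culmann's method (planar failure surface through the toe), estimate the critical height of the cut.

Culmann's analysis gives the critical failure plane at α_cr = (β + φ')/2 = (45.9 + 23.3)/2 = 34.6°, and the critical height
H_c = (4c'/γ) · sinβ cosφ' / [1 − cos(β − φ')]
    = (4·12.7/19.3) · sin45.9°·cos23.3° / [1 − cos(22.6°)]
    = 2.632 · 0.7181·0.9184 / [1 − 0.9232]
    = 2.632 · 0.6596 / 0.0768
    = 22.61 m

H_c = 22.61 m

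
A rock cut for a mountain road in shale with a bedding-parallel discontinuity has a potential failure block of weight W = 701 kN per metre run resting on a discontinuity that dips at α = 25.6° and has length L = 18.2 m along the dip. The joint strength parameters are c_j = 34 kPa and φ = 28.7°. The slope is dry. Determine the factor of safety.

Resolving the block weight along and normal to the plane and applying the Mohr–Coulomb strength on the joint:
N' = W cosα = 701·cos25.6° = 632.2 kN/m
Driving force T = W sinα = 701·sin25.6° = 302.9 kN/m
Resisting force R = c_j·L + N'·tanφ = 34·18.2 + 632.2·tan28.7° = 618.8 + 346.1 = 964.9 kN/m
FS = R / T = 964.9 / 302.9 = 3.186

FS = 3.19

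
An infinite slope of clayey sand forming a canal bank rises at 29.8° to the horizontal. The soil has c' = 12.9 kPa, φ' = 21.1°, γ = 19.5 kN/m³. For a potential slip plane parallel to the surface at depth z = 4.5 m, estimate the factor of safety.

FS = 1.01

For an infinite slope with a slip plane parallel to the surface (no pore pressure): FS = [c' + γz cos²β tanφ'] / [γz sinβ cosβ].
γz = 19.5·4.5 = 87.75 kN/m²
Numerator = 12.9 + 87.75·cos²29.8°·tan21.1° = 12.9 + 87.75·0.7530·0.3859 = 38.397 kPa
Denominator = 87.75·sin29.8°·cos29.8° = 87.75·0.4970·0.8678 = 37.843 kPa
FS = 38.397 / 37.843 = 1.015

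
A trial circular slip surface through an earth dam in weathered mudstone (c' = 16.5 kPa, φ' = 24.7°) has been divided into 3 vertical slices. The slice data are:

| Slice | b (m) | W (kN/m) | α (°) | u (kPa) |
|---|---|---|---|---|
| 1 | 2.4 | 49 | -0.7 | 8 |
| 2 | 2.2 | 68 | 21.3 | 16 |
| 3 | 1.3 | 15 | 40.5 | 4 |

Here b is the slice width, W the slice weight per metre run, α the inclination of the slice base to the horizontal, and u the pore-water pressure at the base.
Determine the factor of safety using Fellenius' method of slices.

FS = 3.97

Ordinary method of slices: FS = Σ[c'·Δl_i + (W_i cosα_i − u_i·Δl_i)·tanφ'] / Σ W_i sinα_i, with Δl_i = b_i / cosα_i.
Slice 1: Δl = 2.4/cos(-0.7°) = 2.400 m; N'_1 = 49·cos(-0.7°) − 8·2.400 = 29.8; c'Δl = 39.60; W sinα = -0.6
Slice 2: Δl = 2.2/cos21.3° = 2.361 m; N'_2 = 68·cos21.3° − 16·2.361 = 25.6; c'Δl = 38.96; W sinα = 24.7
Slice 3: Δl = 1.3/cos40.5° = 1.710 m; N'_3 = 15·cos40.5° − 4·1.710 = 4.6; c'Δl = 28.21; W sinα = 9.7
Σc'Δl = 106.8 kN/m; ΣN' = 59.9 kN/m; ΣW sinα = 33.8 kN/m
Resisting = 106.8 + 59.9·tan24.7° = 106.8 + 27.6 = 134.3 kN/m
FS = 134.3 / 33.8 = 3.969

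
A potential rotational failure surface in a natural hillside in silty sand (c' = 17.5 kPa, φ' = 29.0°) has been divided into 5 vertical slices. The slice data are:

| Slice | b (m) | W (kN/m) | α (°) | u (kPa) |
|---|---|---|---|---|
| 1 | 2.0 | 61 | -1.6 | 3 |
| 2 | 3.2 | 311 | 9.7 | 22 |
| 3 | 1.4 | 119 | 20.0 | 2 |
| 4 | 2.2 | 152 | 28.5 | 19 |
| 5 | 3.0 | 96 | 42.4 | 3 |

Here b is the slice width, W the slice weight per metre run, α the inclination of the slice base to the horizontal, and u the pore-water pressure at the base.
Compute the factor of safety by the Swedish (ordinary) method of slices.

Ordinary method of slices: FS = Σ[c'·Δl_i + (W_i cosα_i − u_i·Δl_i)·tanφ'] / Σ W_i sinα_i, with Δl_i = b_i / cosα_i.
Slice 1: Δl = 2.0/cos(-1.6°) = 2.001 m; N'_1 = 61·cos(-1.6°) − 3·2.001 = 55.0; c'Δl = 35.01; W sinα = -1.7
Slice 2: Δl = 3.2/cos9.7° = 3.246 m; N'_2 = 311·cos9.7° − 22·3.246 = 235.1; c'Δl = 56.81; W sinα = 52.4
Slice 3: Δl = 1.4/cos20.0° = 1.490 m; N'_3 = 119·cos20.0° − 2·1.490 = 108.8; c'Δl = 26.07; W sinα = 40.7
Slice 4: Δl = 2.2/cos28.5° = 2.503 m; N'_4 = 152·cos28.5° − 19·2.503 = 86.0; c'Δl = 43.81; W sinα = 72.5
Slice 5: Δl = 3.0/cos42.4° = 4.063 m; N'_5 = 96·cos42.4° − 3·4.063 = 58.7; c'Δl = 71.09; W sinα = 64.7
Σc'Δl = 232.8 kN/m; ΣN' = 543.7 kN/m; ΣW sinα = 228.7 kN/m
Resisting = 232.8 + 543.7·tan29.0° = 232.8 + 301.4 = 534.2 kN/m
FS = 534.2 / 228.7 = 2.336

FS = 2.34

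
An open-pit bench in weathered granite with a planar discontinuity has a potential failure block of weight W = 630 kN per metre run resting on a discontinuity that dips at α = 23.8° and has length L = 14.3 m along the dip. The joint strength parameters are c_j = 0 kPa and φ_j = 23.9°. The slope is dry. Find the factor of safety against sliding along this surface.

FS = 1.00

Resolving the block weight along and normal to the plane and applying the Mohr–Coulomb strength on the joint:
N' = W cosα = 630·cos23.8° = 576.4 kN/m
Driving force T = W sinα = 630·sin23.8° = 254.2 kN/m
Resisting force R = c_j·L + N'·tanφ_j = 0·14.3 + 576.4·tan23.9° = 0.0 + 255.4 = 255.4 kN/m
FS = R / T = 255.4 / 254.2 = 1.005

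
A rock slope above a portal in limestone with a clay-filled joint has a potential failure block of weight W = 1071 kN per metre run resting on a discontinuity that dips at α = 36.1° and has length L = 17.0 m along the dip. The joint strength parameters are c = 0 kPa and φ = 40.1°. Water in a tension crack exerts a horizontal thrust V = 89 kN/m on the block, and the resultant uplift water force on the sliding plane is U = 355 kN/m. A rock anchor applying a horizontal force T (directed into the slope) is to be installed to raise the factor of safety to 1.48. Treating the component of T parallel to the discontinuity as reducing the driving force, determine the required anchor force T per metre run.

Resolving forces along and normal to the sliding plane, with the horizontal anchor force T adding T·sinα to the effective normal force and T·cosα acting up the plane against the driving force:
FS = [cL + (W cosα − U − V sinα + T sinα) tanφ] / [W sinα + V cosα − T cosα]
Without the anchor: N' = 457.9 kN/m, driving T_d = 702.9 kN/m, resisting R = 0·17.0 + 457.9·tan40.1° = 385.6 kN/m, FS = 0.55.
Setting FS = 1.48 and solving for T:
1.48·(702.9 − T cos36.1°) = 385.6 + T sin36.1°·tan40.1°
T·(sin36.1°·tan40.1° + 1.48·cos36.1°) = 1.48·702.9 − 385.6
T·(0.5892·0.8421 + 1.48·0.8080) = 1040.4 − 385.6 = 654.7
T·1.6920 = 654.7
T = 387.0 kN/m

T = 387 kN/m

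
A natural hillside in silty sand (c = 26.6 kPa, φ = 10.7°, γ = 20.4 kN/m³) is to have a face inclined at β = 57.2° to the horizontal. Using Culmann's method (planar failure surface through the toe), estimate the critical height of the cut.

Culmann's analysis gives the critical failure plane at α_cr = (β + φ)/2 = (57.2 + 10.7)/2 = 34.0°, and the critical height
H_c = (4c/γ) · sinβ cosφ / [1 − cos(β − φ)]
    = (4·26.6/20.4) · sin57.2°·cos10.7° / [1 − cos(46.5°)]
    = 5.216 · 0.8406·0.9826 / [1 − 0.6884]
    = 5.216 · 0.8260 / 0.3116
    = 13.82 m

H_c = 13.82 m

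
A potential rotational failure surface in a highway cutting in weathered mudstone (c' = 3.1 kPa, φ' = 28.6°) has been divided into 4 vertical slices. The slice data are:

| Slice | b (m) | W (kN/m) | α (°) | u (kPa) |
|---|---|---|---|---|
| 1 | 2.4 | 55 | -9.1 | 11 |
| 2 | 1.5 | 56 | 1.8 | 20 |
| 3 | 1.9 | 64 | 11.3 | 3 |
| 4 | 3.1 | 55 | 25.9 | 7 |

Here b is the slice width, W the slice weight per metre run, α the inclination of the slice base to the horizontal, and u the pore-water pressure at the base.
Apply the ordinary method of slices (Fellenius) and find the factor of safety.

FS = 3.47

Ordinary method of slices: FS = Σ[c'·Δl_i + (W_i cosα_i − u_i·Δl_i)·tanφ'] / Σ W_i sinα_i, with Δl_i = b_i / cosα_i.
Slice 1: Δl = 2.4/cos(-9.1°) = 2.431 m; N'_1 = 55·cos(-9.1°) − 11·2.431 = 27.6; c'Δl = 7.53; W sinα = -8.7
Slice 2: Δl = 1.5/cos1.8° = 1.501 m; N'_2 = 56·cos1.8° − 20·1.501 = 26.0; c'Δl = 4.65; W sinα = 1.8
Slice 3: Δl = 1.9/cos11.3° = 1.938 m; N'_3 = 64·cos11.3° − 3·1.938 = 56.9; c'Δl = 6.01; W sinα = 12.5
Slice 4: Δl = 3.1/cos25.9° = 3.446 m; N'_4 = 55·cos25.9° − 7·3.446 = 25.4; c'Δl = 10.68; W sinα = 24.0
Σc'Δl = 28.9 kN/m; ΣN' = 135.8 kN/m; ΣW sinα = 29.6 kN/m
Resisting = 28.9 + 135.8·tan28.6° = 28.9 + 74.1 = 102.9 kN/m
FS = 102.9 / 29.6 = 3.475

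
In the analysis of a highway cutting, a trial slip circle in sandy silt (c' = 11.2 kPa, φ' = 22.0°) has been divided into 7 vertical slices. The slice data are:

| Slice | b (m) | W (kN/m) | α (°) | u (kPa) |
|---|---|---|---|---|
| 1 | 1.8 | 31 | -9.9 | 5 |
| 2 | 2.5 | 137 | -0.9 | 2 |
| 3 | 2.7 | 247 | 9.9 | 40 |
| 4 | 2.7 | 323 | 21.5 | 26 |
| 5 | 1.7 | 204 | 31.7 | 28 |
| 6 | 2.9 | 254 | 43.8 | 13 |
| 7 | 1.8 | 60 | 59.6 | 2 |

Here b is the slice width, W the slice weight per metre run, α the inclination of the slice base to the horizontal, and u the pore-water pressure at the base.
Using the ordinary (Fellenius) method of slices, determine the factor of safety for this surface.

FS = 1.10

Ordinary method of slices: FS = Σ[c'·Δl_i + (W_i cosα_i − u_i·Δl_i)·tanφ'] / Σ W_i sinα_i, with Δl_i = b_i / cosα_i.
Slice 1: Δl = 1.8/cos(-9.9°) = 1.827 m; N'_1 = 31·cos(-9.9°) − 5·1.827 = 21.4; c'Δl = 20.46; W sinα = -5.3
Slice 2: Δl = 2.5/cos(-0.9°) = 2.500 m; N'_2 = 137·cos(-0.9°) − 2·2.500 = 132.0; c'Δl = 28.00; W sinα = -2.2
Slice 3: Δl = 2.7/cos9.9° = 2.741 m; N'_3 = 247·cos9.9° − 40·2.741 = 133.7; c'Δl = 30.70; W sinα = 42.5
Slice 4: Δl = 2.7/cos21.5° = 2.902 m; N'_4 = 323·cos21.5° − 26·2.902 = 225.1; c'Δl = 32.50; W sinα = 118.4
Slice 5: Δl = 1.7/cos31.7° = 1.998 m; N'_5 = 204·cos31.7° − 28·1.998 = 117.6; c'Δl = 22.38; W sinα = 107.2
Slice 6: Δl = 2.9/cos43.8° = 4.018 m; N'_6 = 254·cos43.8° − 13·4.018 = 131.1; c'Δl = 45.00; W sinα = 175.8
Slice 7: Δl = 1.8/cos59.6° = 3.557 m; N'_7 = 60·cos59.6° − 2·3.557 = 23.2; c'Δl = 39.84; W sinα = 51.8
Σc'Δl = 218.9 kN/m; ΣN' = 784.1 kN/m; ΣW sinα = 488.1 kN/m
Resisting = 218.9 + 784.1·tan22.0° = 218.9 + 316.8 = 535.7 kN/m
FS = 535.7 / 488.1 = 1.097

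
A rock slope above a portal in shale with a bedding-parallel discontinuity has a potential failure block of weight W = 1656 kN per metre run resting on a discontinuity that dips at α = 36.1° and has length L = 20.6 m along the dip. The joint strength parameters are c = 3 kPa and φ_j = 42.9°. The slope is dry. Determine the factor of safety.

Resolving the block weight along and normal to the plane and applying the Mohr–Coulomb strength on the joint:
N' = W cosα = 1656·cos36.1° = 1338.0 kN/m
Driving force T = W sinα = 1656·sin36.1° = 975.7 kN/m
Resisting force R = c·L + N'·tanφ_j = 3·20.6 + 1338.0·tan42.9° = 61.8 + 1243.4 = 1305.2 kN/m
FS = R / T = 1305.2 / 975.7 = 1.338

FS = 1.34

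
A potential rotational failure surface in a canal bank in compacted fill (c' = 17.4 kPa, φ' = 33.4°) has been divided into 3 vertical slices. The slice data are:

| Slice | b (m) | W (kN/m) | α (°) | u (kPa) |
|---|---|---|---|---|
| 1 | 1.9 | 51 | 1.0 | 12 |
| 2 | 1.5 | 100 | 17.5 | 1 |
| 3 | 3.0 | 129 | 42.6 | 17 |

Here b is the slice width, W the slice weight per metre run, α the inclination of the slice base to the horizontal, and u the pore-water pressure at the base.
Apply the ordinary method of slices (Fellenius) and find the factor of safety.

FS = 1.93

Ordinary method of slices: FS = Σ[c'·Δl_i + (W_i cosα_i − u_i·Δl_i)·tanφ'] / Σ W_i sinα_i, with Δl_i = b_i / cosα_i.
Slice 1: Δl = 1.9/cos1.0° = 1.900 m; N'_1 = 51·cos1.0° − 12·1.900 = 28.2; c'Δl = 33.07; W sinα = 0.9
Slice 2: Δl = 1.5/cos17.5° = 1.573 m; N'_2 = 100·cos17.5° − 1·1.573 = 93.8; c'Δl = 27.37; W sinα = 30.1
Slice 3: Δl = 3.0/cos42.6° = 4.076 m; N'_3 = 129·cos42.6° − 17·4.076 = 25.7; c'Δl = 70.91; W sinα = 87.3
Σc'Δl = 131.3 kN/m; ΣN' = 147.7 kN/m; ΣW sinα = 118.3 kN/m
Resisting = 131.3 + 147.7·tan33.4° = 131.3 + 97.4 = 228.7 kN/m
FS = 228.7 / 118.3 = 1.934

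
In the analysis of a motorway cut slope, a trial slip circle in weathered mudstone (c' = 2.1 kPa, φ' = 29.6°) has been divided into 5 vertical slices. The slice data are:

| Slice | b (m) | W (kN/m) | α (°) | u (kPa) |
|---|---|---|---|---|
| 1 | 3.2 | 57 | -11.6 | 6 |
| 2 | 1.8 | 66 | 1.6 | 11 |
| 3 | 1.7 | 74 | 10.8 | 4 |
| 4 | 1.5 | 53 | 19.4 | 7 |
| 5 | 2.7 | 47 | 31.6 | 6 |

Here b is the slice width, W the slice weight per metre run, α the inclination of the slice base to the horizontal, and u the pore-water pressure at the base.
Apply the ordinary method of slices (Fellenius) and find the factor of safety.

Ordinary method of slices: FS = Σ[c'·Δl_i + (W_i cosα_i − u_i·Δl_i)·tanφ'] / Σ W_i sinα_i, with Δl_i = b_i / cosα_i.
Slice 1: Δl = 3.2/cos(-11.6°) = 3.267 m; N'_1 = 57·cos(-11.6°) − 6·3.267 = 36.2; c'Δl = 6.86; W sinα = -11.5
Slice 2: Δl = 1.8/cos1.6° = 1.801 m; N'_2 = 66·cos1.6° − 11·1.801 = 46.2; c'Δl = 3.78; W sinα = 1.8
Slice 3: Δl = 1.7/cos10.8° = 1.731 m; N'_3 = 74·cos10.8° − 4·1.731 = 65.8; c'Δl = 3.63; W sinα = 13.9
Slice 4: Δl = 1.5/cos19.4° = 1.590 m; N'_4 = 53·cos19.4° − 7·1.590 = 38.9; c'Δl = 3.34; W sinα = 17.6
Slice 5: Δl = 2.7/cos31.6° = 3.170 m; N'_5 = 47·cos31.6° − 6·3.170 = 21.0; c'Δl = 6.66; W sinα = 24.6
Σc'Δl = 24.3 kN/m; ΣN' = 208.0 kN/m; ΣW sinα = 46.5 kN/m
Resisting = 24.3 + 208.0·tan29.6° = 24.3 + 118.2 = 142.5 kN/m
FS = 142.5 / 46.5 = 3.065

FS = 3.06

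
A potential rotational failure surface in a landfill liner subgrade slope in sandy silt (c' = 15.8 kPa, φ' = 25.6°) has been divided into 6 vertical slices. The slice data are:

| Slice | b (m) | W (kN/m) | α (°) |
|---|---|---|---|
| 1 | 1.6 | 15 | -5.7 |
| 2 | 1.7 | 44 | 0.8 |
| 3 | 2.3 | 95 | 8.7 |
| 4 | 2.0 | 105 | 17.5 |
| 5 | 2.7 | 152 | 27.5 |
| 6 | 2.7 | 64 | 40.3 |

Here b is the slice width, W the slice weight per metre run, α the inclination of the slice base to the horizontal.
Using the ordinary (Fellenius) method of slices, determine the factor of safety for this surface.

Ordinary method of slices: FS = Σ[c'·Δl_i + (W_i cosα_i)·tanφ'] / Σ W_i sinα_i, with Δl_i = b_i / cosα_i.
Slice 1: Δl = 1.6/cos(-5.7°) = 1.608 m; N'_1 = 15·cos(-5.7°) = 14.9; c'Δl = 25.41; W sinα = -1.5
Slice 2: Δl = 1.7/cos0.8° = 1.700 m; N'_2 = 44·cos0.8° = 44.0; c'Δl = 26.86; W sinα = 0.6
Slice 3: Δl = 2.3/cos8.7° = 2.327 m; N'_3 = 95·cos8.7° = 93.9; c'Δl = 36.76; W sinα = 14.4
Slice 4: Δl = 2.0/cos17.5° = 2.097 m; N'_4 = 105·cos17.5° = 100.1; c'Δl = 33.13; W sinα = 31.6
Slice 5: Δl = 2.7/cos27.5° = 3.044 m; N'_5 = 152·cos27.5° = 134.8; c'Δl = 48.09; W sinα = 70.2
Slice 6: Δl = 2.7/cos40.3° = 3.540 m; N'_6 = 64·cos40.3° = 48.8; c'Δl = 55.94; W sinα = 41.4
Σc'Δl = 226.2 kN/m; ΣN' = 436.6 kN/m; ΣW sinα = 156.6 kN/m
Resisting = 226.2 + 436.6·tan25.6° = 226.2 + 209.2 = 435.4 kN/m
FS = 435.4 / 156.6 = 2.779

FS = 2.78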